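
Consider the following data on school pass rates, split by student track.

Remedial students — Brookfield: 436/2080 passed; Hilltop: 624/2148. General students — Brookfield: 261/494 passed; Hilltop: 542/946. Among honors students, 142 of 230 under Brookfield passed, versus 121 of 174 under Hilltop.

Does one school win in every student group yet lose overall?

No

Remedial: Brookfield 436/2080 = 21.0%, Hilltop 624/2148 = 29.1% → Hilltop
General: Brookfield 261/494 = 52.8%, Hilltop 542/946 = 57.3% → Hilltop
Honors: Brookfield 142/230 = 61.7%, Hilltop 121/174 = 69.5% → Hilltop
Overall: Brookfield 839/2804 = 29.9%, Hilltop 1287/3268 = 39.4% → Hilltop
Hilltop wins overall and in every student group — no reversal.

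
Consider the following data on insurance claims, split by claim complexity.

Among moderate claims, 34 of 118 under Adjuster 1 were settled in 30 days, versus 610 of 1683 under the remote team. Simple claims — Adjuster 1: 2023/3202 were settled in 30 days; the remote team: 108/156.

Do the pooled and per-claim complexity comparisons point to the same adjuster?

No

Moderate: Adjuster 1 34/118 = 28.8%, the remote team 610/1683 = 36.2% → the remote team
Simple: Adjuster 1 2023/3202 = 63.2%, the remote team 108/156 = 69.2% → the remote team
Overall: Adjuster 1 2057/3320 = 62.0%, the remote team 718/1839 = 39.0% → Adjuster 1
The remote team wins each claim group but Adjuster 1 wins overall — the comparison reverses. The remote team's claims skew toward moderate, which has a lower base rate.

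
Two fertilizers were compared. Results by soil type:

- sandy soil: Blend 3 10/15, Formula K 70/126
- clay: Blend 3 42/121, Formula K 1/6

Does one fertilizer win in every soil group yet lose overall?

Sandy soil: Blend 3 10/15 = 66.7%, Formula K 70/126 = 55.6% → Blend 3
Clay: Blend 3 42/121 = 34.7%, Formula K 1/6 = 16.7% → Blend 3
Overall: Blend 3 52/136 = 38.2%, Formula K 71/132 = 53.8% → Formula K
Blend 3 wins each soil group but Formula K wins overall — the comparison reverses. Blend 3's plots skew toward clay, which has a lower base rate.

Yes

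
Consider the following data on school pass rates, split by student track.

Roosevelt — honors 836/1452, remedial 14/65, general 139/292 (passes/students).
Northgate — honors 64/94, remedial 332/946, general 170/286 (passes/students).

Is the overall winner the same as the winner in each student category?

No

Honors: Roosevelt 836/1452 = 57.6%, Northgate 64/94 = 68.1% → Northgate
Remedial: Roosevelt 14/65 = 21.5%, Northgate 332/946 = 35.1% → Northgate
General: Roosevelt 139/292 = 47.6%, Northgate 170/286 = 59.4% → Northgate
Overall: Roosevelt 989/1809 = 54.7%, Northgate 566/1326 = 42.7% → Roosevelt
Northgate wins each student group but Roosevelt wins overall — the comparison reverses. Northgate's students skew toward remedial, which has a lower base rate.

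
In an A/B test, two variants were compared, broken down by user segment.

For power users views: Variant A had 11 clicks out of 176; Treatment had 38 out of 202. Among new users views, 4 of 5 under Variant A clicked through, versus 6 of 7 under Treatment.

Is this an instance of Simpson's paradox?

No

Power users: Variant A 11/176 = 6.2%, Treatment 38/202 = 18.8% → Treatment
New users: Variant A 4/5 = 80.0%, Treatment 6/7 = 85.7% → Treatment
Overall: Variant A 15/181 = 8.3%, Treatment 44/209 = 21.1% → Treatment
Treatment wins overall and in every user group — no reversal.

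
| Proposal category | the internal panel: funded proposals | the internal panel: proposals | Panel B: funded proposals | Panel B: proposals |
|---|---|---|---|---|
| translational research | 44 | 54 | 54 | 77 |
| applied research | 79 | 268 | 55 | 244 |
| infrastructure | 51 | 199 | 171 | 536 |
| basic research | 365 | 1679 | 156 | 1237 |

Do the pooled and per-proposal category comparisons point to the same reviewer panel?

Translational research: the internal panel 44/54 = 81.5%, Panel B 54/77 = 70.1% → the internal panel
Applied research: the internal panel 79/268 = 29.5%, Panel B 55/244 = 22.5% → the internal panel
Infrastructure: the internal panel 51/199 = 25.6%, Panel B 171/536 = 31.9% → Panel B
Basic research: the internal panel 365/1679 = 21.7%, Panel B 156/1237 = 12.6% → the internal panel
Overall: the internal panel 539/2200 = 24.5%, Panel B 436/2094 = 20.8% → the internal panel
Neither sweeps: the internal panel wins 3 of 4 groups, Panel B wins 1. The internal panel wins overall but not every group — no Simpson reversal.

No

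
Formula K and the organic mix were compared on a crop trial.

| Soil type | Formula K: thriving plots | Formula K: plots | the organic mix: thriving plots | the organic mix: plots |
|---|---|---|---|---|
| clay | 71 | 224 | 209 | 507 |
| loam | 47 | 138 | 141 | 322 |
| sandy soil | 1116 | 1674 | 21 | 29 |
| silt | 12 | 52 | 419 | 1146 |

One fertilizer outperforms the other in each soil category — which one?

Clay: Formula K 71/224 = 31.7%, the organic mix 209/507 = 41.2% → the organic mix
Loam: Formula K 47/138 = 34.1%, the organic mix 141/322 = 43.8% → the organic mix
Sandy soil: Formula K 1116/1674 = 66.7%, the organic mix 21/29 = 72.4% → the organic mix
Silt: Formula K 12/52 = 23.1%, the organic mix 419/1146 = 36.6% → the organic mix
The organic mix has the higher rate in all 4 groups.

the organic mix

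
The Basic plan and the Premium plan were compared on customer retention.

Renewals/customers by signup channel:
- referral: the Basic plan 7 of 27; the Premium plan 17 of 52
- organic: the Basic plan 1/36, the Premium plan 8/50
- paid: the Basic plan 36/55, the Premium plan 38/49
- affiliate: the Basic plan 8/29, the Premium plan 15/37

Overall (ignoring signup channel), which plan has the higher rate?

the Premium plan

Referral: the Basic plan 7/27 = 25.9%, the Premium plan 17/52 = 32.7% → the Premium plan
Organic: the Basic plan 1/36 = 2.8%, the Premium plan 8/50 = 16.0% → the Premium plan
Paid: the Basic plan 36/55 = 65.5%, the Premium plan 38/49 = 77.6% → the Premium plan
Affiliate: the Basic plan 8/29 = 27.6%, the Premium plan 15/37 = 40.5% → the Premium plan
Overall: the Basic plan 52/147 = 35.4%, the Premium plan 78/188 = 41.5% → the Premium plan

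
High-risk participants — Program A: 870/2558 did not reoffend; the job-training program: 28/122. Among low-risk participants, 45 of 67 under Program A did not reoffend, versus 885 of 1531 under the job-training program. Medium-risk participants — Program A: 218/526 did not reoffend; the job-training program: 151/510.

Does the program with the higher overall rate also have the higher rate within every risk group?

High-risk: Program A 870/2558 = 34.0%, the job-training program 28/122 = 23.0% → Program A
Low-risk: Program A 45/67 = 67.2%, the job-training program 885/1531 = 57.8% → Program A
Medium-risk: Program A 218/526 = 41.4%, the job-training program 151/510 = 29.6% → Program A
Overall: Program A 1133/3151 = 36.0%, the job-training program 1064/2163 = 49.2% → the job-training program
Program A wins each risk group but the job-training program wins overall — the comparison reverses. Program A's participants skew toward high-risk, which has a lower base rate.

No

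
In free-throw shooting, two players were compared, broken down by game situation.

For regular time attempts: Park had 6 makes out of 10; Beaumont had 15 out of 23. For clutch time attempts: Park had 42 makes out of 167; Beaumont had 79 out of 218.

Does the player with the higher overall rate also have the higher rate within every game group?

Regular time: Park 6/10 = 60.0%, Beaumont 15/23 = 65.2% → Beaumont
Clutch time: Park 42/167 = 25.1%, Beaumont 79/218 = 36.2% → Beaumont
Overall: Park 48/177 = 27.1%, Beaumont 94/241 = 39.0% → Beaumont
Beaumont wins overall and in every game group — no reversal.

Yes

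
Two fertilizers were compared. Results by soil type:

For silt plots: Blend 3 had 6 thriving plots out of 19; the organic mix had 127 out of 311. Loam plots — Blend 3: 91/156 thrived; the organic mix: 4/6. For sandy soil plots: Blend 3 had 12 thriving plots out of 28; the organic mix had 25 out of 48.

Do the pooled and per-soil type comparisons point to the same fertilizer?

Silt: Blend 3 6/19 = 31.6%, the organic mix 127/311 = 40.8% → the organic mix
Loam: Blend 3 91/156 = 58.3%, the organic mix 4/6 = 66.7% → the organic mix
Sandy soil: Blend 3 12/28 = 42.9%, the organic mix 25/48 = 52.1% → the organic mix
Overall: Blend 3 109/203 = 53.7%, the organic mix 156/365 = 42.7% → Blend 3
The organic mix wins each soil group but Blend 3 wins overall — the comparison reverses. The organic mix's plots skew toward silt, which has a lower base rate.

No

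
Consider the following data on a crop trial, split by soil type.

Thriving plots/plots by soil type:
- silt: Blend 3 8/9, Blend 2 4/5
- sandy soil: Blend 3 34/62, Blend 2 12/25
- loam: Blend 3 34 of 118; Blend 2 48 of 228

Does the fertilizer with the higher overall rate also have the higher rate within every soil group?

Silt: Blend 3 8/9 = 88.9%, Blend 2 4/5 = 80.0% → Blend 3
Sandy soil: Blend 3 34/62 = 54.8%, Blend 2 12/25 = 48.0% → Blend 3
Loam: Blend 3 34/118 = 28.8%, Blend 2 48/228 = 21.1% → Blend 3
Overall: Blend 3 76/189 = 40.2%, Blend 2 64/258 = 24.8% → Blend 3
Blend 3 wins overall and in every soil group — no reversal.

Yes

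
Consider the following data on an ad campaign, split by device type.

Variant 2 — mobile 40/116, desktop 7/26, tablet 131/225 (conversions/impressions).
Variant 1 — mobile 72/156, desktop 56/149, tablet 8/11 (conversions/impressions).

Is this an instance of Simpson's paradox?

Yes

Mobile: Variant 2 40/116 = 34.5%, Variant 1 72/156 = 46.2% → Variant 1
Desktop: Variant 2 7/26 = 26.9%, Variant 1 56/149 = 37.6% → Variant 1
Tablet: Variant 2 131/225 = 58.2%, Variant 1 8/11 = 72.7% → Variant 1
Overall: Variant 2 178/367 = 48.5%, Variant 1 136/316 = 43.0% → Variant 2
Variant 1 wins each device group but Variant 2 wins overall — the comparison reverses. Variant 1's impressions skew toward desktop, which has a lower base rate.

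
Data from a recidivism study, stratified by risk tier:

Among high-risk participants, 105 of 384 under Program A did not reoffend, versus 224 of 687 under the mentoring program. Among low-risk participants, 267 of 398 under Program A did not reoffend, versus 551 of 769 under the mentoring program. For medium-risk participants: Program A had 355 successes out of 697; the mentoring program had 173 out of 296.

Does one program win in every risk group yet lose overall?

No

High-risk: Program A 105/384 = 27.3%, the mentoring program 224/687 = 32.6% → the mentoring program
Low-risk: Program A 267/398 = 67.1%, the mentoring program 551/769 = 71.7% → the mentoring program
Medium-risk: Program A 355/697 = 50.9%, the mentoring program 173/296 = 58.4% → the mentoring program
Overall: Program A 727/1479 = 49.2%, the mentoring program 948/1752 = 54.1% → the mentoring program
The mentoring program wins overall and in every risk group — no reversal.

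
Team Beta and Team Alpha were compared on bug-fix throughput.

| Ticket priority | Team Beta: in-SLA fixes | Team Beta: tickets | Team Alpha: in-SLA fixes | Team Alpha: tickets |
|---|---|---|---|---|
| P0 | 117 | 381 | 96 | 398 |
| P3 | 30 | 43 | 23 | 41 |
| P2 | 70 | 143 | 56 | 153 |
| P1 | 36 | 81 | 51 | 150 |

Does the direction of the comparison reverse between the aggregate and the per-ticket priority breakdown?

P0: Team Beta 117/381 = 30.7%, Team Alpha 96/398 = 24.1% → Team Beta
P3: Team Beta 30/43 = 69.8%, Team Alpha 23/41 = 56.1% → Team Beta
P2: Team Beta 70/143 = 49.0%, Team Alpha 56/153 = 36.6% → Team Beta
P1: Team Beta 36/81 = 44.4%, Team Alpha 51/150 = 34.0% → Team Beta
Overall: Team Beta 253/648 = 39.0%, Team Alpha 226/742 = 30.5% → Team Beta
Team Beta wins overall and in every ticket group — no reversal.

No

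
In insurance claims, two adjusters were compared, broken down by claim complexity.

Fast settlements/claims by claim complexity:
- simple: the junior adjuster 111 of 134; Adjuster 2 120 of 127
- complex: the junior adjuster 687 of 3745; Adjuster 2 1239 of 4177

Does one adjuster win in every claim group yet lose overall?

Simple: the junior adjuster 111/134 = 82.8%, Adjuster 2 120/127 = 94.5% → Adjuster 2
Complex: the junior adjuster 687/3745 = 18.3%, Adjuster 2 1239/4177 = 29.7% → Adjuster 2
Overall: the junior adjuster 798/3879 = 20.6%, Adjuster 2 1359/4304 = 31.6% → Adjuster 2
Adjuster 2 wins overall and in every claim group — no reversal.

No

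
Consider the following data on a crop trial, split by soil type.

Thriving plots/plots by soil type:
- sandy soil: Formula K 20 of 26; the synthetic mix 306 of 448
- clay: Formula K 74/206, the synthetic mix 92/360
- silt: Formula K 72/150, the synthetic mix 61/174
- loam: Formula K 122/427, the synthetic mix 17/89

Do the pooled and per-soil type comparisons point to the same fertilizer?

Sandy soil: Formula K 20/26 = 76.9%, the synthetic mix 306/448 = 68.3% → Formula K
Clay: Formula K 74/206 = 35.9%, the synthetic mix 92/360 = 25.6% → Formula K
Silt: Formula K 72/150 = 48.0%, the synthetic mix 61/174 = 35.1% → Formula K
Loam: Formula K 122/427 = 28.6%, the synthetic mix 17/89 = 19.1% → Formula K
Overall: Formula K 288/809 = 35.6%, the synthetic mix 476/1071 = 44.4% → the synthetic mix
Formula K wins each soil group but the synthetic mix wins overall — the comparison reverses. Formula K's plots skew toward loam, which has a lower base rate.

No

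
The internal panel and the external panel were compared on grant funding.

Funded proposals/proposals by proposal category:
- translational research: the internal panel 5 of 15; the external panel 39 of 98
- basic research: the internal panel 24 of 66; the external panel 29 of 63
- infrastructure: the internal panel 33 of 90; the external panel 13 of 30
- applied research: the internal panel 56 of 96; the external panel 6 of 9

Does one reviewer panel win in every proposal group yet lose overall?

Yes

Translational research: the internal panel 5/15 = 33.3%, the external panel 39/98 = 39.8% → the external panel
Basic research: the internal panel 24/66 = 36.4%, the external panel 29/63 = 46.0% → the external panel
Infrastructure: the internal panel 33/90 = 36.7%, the external panel 13/30 = 43.3% → the external panel
Applied research: the internal panel 56/96 = 58.3%, the external panel 6/9 = 66.7% → the external panel
Overall: the internal panel 118/267 = 44.2%, the external panel 87/200 = 43.5% → the internal panel
The external panel wins each proposal group but the internal panel wins overall — the comparison reverses. The external panel's proposals skew toward translational research, which has a lower base rate.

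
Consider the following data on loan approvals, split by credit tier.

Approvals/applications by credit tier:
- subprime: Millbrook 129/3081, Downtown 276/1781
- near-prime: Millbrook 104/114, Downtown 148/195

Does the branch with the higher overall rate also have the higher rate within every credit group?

No

Subprime: Millbrook 129/3081 = 4.2%, Downtown 276/1781 = 15.5% → Downtown
Near-prime: Millbrook 104/114 = 91.2%, Downtown 148/195 = 75.9% → Millbrook
Overall: Millbrook 233/3195 = 7.3%, Downtown 424/1976 = 21.5% → Downtown
Neither sweeps: Millbrook wins 1 of 2 groups, Downtown wins 1. Downtown wins overall but not every group — no Simpson reversal.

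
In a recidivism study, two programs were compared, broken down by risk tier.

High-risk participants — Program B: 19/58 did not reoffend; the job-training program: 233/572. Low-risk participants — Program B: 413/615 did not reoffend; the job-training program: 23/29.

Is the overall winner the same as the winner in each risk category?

No

High-risk: Program B 19/58 = 32.8%, the job-training program 233/572 = 40.7% → the job-training program
Low-risk: Program B 413/615 = 67.2%, the job-training program 23/29 = 79.3% → the job-training program
Overall: Program B 432/673 = 64.2%, the job-training program 256/601 = 42.6% → Program B
The job-training program wins each risk group but Program B wins overall — the comparison reverses. The job-training program's participants skew toward high-risk, which has a lower base rate.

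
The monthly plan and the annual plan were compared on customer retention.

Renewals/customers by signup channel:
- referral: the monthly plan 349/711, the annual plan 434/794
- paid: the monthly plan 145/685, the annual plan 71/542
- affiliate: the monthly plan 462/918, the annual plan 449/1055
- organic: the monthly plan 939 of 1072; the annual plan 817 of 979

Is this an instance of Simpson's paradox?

Referral: the monthly plan 349/711 = 49.1%, the annual plan 434/794 = 54.7% → the annual plan
Paid: the monthly plan 145/685 = 21.2%, the annual plan 71/542 = 13.1% → the monthly plan
Affiliate: the monthly plan 462/918 = 50.3%, the annual plan 449/1055 = 42.6% → the monthly plan
Organic: the monthly plan 939/1072 = 87.6%, the annual plan 817/979 = 83.5% → the monthly plan
Overall: the monthly plan 1895/3386 = 56.0%, the annual plan 1771/3370 = 52.6% → the monthly plan
Neither sweeps: the monthly plan wins 3 of 4 groups, the annual plan wins 1. The monthly plan wins overall but not every group — no Simpson reversal.

No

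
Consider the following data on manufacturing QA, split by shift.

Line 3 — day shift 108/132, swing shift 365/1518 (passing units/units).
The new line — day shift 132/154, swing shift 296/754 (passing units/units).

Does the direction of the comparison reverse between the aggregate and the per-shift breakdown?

No

Day shift: Line 3 108/132 = 81.8%, the new line 132/154 = 85.7% → the new line
Swing shift: Line 3 365/1518 = 24.0%, the new line 296/754 = 39.3% → the new line
Overall: Line 3 473/1650 = 28.7%, the new line 428/908 = 47.1% → the new line
The new line wins overall and in every shift group — no reversal.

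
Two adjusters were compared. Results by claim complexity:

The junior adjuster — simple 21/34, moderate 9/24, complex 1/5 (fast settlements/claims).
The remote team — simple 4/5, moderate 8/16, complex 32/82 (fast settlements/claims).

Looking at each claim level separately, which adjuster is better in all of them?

Simple: the junior adjuster 21/34 = 61.8%, the remote team 4/5 = 80.0% → the remote team
Moderate: the junior adjuster 9/24 = 37.5%, the remote team 8/16 = 50.0% → the remote team
Complex: the junior adjuster 1/5 = 20.0%, the remote team 32/82 = 39.0% → the remote team
The remote team has the higher rate in all 3 groups.

the remote team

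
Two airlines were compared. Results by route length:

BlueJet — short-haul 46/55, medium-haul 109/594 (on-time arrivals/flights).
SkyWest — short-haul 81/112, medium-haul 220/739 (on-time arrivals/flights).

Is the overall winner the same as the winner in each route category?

Short-haul: BlueJet 46/55 = 83.6%, SkyWest 81/112 = 72.3% → BlueJet
Medium-haul: BlueJet 109/594 = 18.4%, SkyWest 220/739 = 29.8% → SkyWest
Overall: BlueJet 155/649 = 23.9%, SkyWest 301/851 = 35.4% → SkyWest
Neither sweeps: BlueJet wins 1 of 2 groups, SkyWest wins 1. SkyWest wins overall but not every group — no Simpson reversal.

No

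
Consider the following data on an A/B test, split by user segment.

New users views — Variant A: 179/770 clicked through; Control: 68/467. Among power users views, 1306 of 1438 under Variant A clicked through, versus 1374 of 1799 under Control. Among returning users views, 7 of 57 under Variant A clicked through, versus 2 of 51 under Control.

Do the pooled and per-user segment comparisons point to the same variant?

New users: Variant A 179/770 = 23.2%, Control 68/467 = 14.6% → Variant A
Power users: Variant A 1306/1438 = 90.8%, Control 1374/1799 = 76.4% → Variant A
Returning users: Variant A 7/57 = 12.3%, Control 2/51 = 3.9% → Variant A
Overall: Variant A 1492/2265 = 65.9%, Control 1444/2317 = 62.3% → Variant A
Variant A wins overall and in every user group — no reversal.

Yes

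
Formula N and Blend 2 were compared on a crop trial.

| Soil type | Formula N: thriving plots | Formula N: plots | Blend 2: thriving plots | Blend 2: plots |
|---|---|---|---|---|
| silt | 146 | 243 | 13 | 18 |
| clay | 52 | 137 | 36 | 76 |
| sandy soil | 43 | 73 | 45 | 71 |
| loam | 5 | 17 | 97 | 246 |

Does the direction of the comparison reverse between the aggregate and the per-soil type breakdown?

Silt: Formula N 146/243 = 60.1%, Blend 2 13/18 = 72.2% → Blend 2
Clay: Formula N 52/137 = 38.0%, Blend 2 36/76 = 47.4% → Blend 2
Sandy soil: Formula N 43/73 = 58.9%, Blend 2 45/71 = 63.4% → Blend 2
Loam: Formula N 5/17 = 29.4%, Blend 2 97/246 = 39.4% → Blend 2
Overall: Formula N 246/470 = 52.3%, Blend 2 191/411 = 46.5% → Formula N
Blend 2 wins each soil group but Formula N wins overall — the comparison reverses. Blend 2's plots skew toward loam, which has a lower base rate.

Yes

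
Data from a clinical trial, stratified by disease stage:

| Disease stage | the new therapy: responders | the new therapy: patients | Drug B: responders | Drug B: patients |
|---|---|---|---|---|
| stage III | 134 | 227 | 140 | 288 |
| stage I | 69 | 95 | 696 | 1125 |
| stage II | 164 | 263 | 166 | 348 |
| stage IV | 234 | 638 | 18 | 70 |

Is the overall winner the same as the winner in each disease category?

No

Stage III: the new therapy 134/227 = 59.0%, Drug B 140/288 = 48.6% → the new therapy
Stage I: the new therapy 69/95 = 72.6%, Drug B 696/1125 = 61.9% → the new therapy
Stage II: the new therapy 164/263 = 62.4%, Drug B 166/348 = 47.7% → the new therapy
Stage IV: the new therapy 234/638 = 36.7%, Drug B 18/70 = 25.7% → the new therapy
Overall: the new therapy 601/1223 = 49.1%, Drug B 1020/1831 = 55.7% → Drug B
The new therapy wins each disease group but Drug B wins overall — the comparison reverses. The new therapy's patients skew toward stage IV, which has a lower base rate.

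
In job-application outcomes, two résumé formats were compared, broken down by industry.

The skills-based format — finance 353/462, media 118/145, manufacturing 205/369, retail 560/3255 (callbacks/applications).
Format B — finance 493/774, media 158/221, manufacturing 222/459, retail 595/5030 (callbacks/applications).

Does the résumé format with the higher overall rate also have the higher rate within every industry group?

Finance: the skills-based format 353/462 = 76.4%, Format B 493/774 = 63.7% → the skills-based format
Media: the skills-based format 118/145 = 81.4%, Format B 158/221 = 71.5% → the skills-based format
Manufacturing: the skills-based format 205/369 = 55.6%, Format B 222/459 = 48.4% → the skills-based format
Retail: the skills-based format 560/3255 = 17.2%, Format B 595/5030 = 11.8% → the skills-based format
Overall: the skills-based format 1236/4231 = 29.2%, Format B 1468/6484 = 22.6% → the skills-based format
The skills-based format wins overall and in every industry group — no reversal.

Yes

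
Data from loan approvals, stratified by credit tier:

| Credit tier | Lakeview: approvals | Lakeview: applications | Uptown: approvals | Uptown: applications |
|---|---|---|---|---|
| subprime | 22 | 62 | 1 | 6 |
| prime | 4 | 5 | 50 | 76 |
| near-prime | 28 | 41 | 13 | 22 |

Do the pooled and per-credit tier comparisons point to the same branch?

Subprime: Lakeview 22/62 = 35.5%, Uptown 1/6 = 16.7% → Lakeview
Prime: Lakeview 4/5 = 80.0%, Uptown 50/76 = 65.8% → Lakeview
Near-prime: Lakeview 28/41 = 68.3%, Uptown 13/22 = 59.1% → Lakeview
Overall: Lakeview 54/108 = 50.0%, Uptown 64/104 = 61.5% → Uptown
Lakeview wins each credit group but Uptown wins overall — the comparison reverses. Lakeview's applications skew toward subprime, which has a lower base rate.

No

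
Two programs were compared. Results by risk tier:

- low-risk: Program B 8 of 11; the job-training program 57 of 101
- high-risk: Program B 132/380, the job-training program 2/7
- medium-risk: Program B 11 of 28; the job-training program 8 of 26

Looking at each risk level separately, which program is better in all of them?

Program B

Low-risk: Program B 8/11 = 72.7%, the job-training program 57/101 = 56.4% → Program B
High-risk: Program B 132/380 = 34.7%, the job-training program 2/7 = 28.6% → Program B
Medium-risk: Program B 11/28 = 39.3%, the job-training program 8/26 = 30.8% → Program B
Program B has the higher rate in all 3 groups.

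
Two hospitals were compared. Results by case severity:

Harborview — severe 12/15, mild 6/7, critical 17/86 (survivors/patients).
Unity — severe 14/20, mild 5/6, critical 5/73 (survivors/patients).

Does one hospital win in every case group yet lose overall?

Severe: Harborview 12/15 = 80.0%, Unity 14/20 = 70.0% → Harborview
Mild: Harborview 6/7 = 85.7%, Unity 5/6 = 83.3% → Harborview
Critical: Harborview 17/86 = 19.8%, Unity 5/73 = 6.8% → Harborview
Overall: Harborview 35/108 = 32.4%, Unity 24/99 = 24.2% → Harborview
Harborview wins overall and in every case group — no reversal.

No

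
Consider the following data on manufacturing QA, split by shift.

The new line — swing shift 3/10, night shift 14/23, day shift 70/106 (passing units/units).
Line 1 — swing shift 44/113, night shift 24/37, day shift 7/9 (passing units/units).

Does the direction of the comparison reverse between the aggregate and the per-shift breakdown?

Yes

Swing shift: the new line 3/10 = 30.0%, Line 1 44/113 = 38.9% → Line 1
Night shift: the new line 14/23 = 60.9%, Line 1 24/37 = 64.9% → Line 1
Day shift: the new line 70/106 = 66.0%, Line 1 7/9 = 77.8% → Line 1
Overall: the new line 87/139 = 62.6%, Line 1 75/159 = 47.2% → the new line
Line 1 wins each shift group but the new line wins overall — the comparison reverses. Line 1's units skew toward swing shift, which has a lower base rate.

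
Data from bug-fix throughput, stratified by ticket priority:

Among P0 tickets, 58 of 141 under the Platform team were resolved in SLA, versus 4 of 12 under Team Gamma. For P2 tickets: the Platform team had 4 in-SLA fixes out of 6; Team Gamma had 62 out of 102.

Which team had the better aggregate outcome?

P0: the Platform team 58/141 = 41.1%, Team Gamma 4/12 = 33.3% → the Platform team
P2: the Platform team 4/6 = 66.7%, Team Gamma 62/102 = 60.8% → the Platform team
Overall: the Platform team 62/147 = 42.2%, Team Gamma 66/114 = 57.9% → Team Gamma
(The Platform team wins every ticket group but Team Gamma wins overall — the Platform team's tickets skew toward the low-rate P0 group.)

Team Gamma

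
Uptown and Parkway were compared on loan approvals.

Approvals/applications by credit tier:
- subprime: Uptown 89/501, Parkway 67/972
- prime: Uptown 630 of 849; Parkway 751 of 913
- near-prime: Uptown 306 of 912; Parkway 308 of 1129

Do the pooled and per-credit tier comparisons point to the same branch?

Subprime: Uptown 89/501 = 17.8%, Parkway 67/972 = 6.9% → Uptown
Prime: Uptown 630/849 = 74.2%, Parkway 751/913 = 82.3% → Parkway
Near-prime: Uptown 306/912 = 33.6%, Parkway 308/1129 = 27.3% → Uptown
Overall: Uptown 1025/2262 = 45.3%, Parkway 1126/3014 = 37.4% → Uptown
Neither sweeps: Uptown wins 2 of 3 groups, Parkway wins 1. Uptown wins overall but not every group — no Simpson reversal.

No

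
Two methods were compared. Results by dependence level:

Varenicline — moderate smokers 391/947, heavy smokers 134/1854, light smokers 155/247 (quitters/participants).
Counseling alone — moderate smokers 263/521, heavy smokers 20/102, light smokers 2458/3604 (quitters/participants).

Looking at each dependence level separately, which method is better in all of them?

counseling alone

Moderate smokers: varenicline 391/947 = 41.3%, counseling alone 263/521 = 50.5% → counseling alone
Heavy smokers: varenicline 134/1854 = 7.2%, counseling alone 20/102 = 19.6% → counseling alone
Light smokers: varenicline 155/247 = 62.8%, counseling alone 2458/3604 = 68.2% → counseling alone
Counseling alone has the higher rate in all 3 groups.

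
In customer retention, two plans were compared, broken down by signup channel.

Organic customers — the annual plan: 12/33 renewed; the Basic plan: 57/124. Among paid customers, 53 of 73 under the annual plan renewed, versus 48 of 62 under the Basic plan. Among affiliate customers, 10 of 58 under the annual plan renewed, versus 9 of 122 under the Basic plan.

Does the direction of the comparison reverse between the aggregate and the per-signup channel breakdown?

No

Organic: the annual plan 12/33 = 36.4%, the Basic plan 57/124 = 46.0% → the Basic plan
Paid: the annual plan 53/73 = 72.6%, the Basic plan 48/62 = 77.4% → the Basic plan
Affiliate: the annual plan 10/58 = 17.2%, the Basic plan 9/122 = 7.4% → the annual plan
Overall: the annual plan 75/164 = 45.7%, the Basic plan 114/308 = 37.0% → the annual plan
Neither sweeps: the annual plan wins 1 of 3 groups, the Basic plan wins 2. The annual plan wins overall but not every group — no Simpson reversal.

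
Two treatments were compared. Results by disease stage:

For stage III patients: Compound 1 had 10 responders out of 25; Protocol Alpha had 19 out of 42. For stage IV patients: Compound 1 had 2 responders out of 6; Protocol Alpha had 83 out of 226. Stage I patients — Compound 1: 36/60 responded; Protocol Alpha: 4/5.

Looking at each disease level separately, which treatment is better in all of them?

Stage III: Compound 1 10/25 = 40.0%, Protocol Alpha 19/42 = 45.2% → Protocol Alpha
Stage IV: Compound 1 2/6 = 33.3%, Protocol Alpha 83/226 = 36.7% → Protocol Alpha
Stage I: Compound 1 36/60 = 60.0%, Protocol Alpha 4/5 = 80.0% → Protocol Alpha
Protocol Alpha has the higher rate in all 3 groups.

Protocol Alpha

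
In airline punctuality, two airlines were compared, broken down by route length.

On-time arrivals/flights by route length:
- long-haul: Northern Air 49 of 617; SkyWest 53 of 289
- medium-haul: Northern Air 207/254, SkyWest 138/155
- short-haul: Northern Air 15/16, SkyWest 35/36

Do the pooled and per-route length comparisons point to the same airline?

Long-haul: Northern Air 49/617 = 7.9%, SkyWest 53/289 = 18.3% → SkyWest
Medium-haul: Northern Air 207/254 = 81.5%, SkyWest 138/155 = 89.0% → SkyWest
Short-haul: Northern Air 15/16 = 93.8%, SkyWest 35/36 = 97.2% → SkyWest
Overall: Northern Air 271/887 = 30.6%, SkyWest 226/480 = 47.1% → SkyWest
SkyWest wins overall and in every route group — no reversal.

Yes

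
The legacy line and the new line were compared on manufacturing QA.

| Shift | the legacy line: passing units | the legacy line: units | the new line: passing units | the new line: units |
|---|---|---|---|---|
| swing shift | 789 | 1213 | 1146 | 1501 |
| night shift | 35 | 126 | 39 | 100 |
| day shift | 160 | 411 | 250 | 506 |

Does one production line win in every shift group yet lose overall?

Swing shift: the legacy line 789/1213 = 65.0%, the new line 1146/1501 = 76.3% → the new line
Night shift: the legacy line 35/126 = 27.8%, the new line 39/100 = 39.0% → the new line
Day shift: the legacy line 160/411 = 38.9%, the new line 250/506 = 49.4% → the new line
Overall: the legacy line 984/1750 = 56.2%, the new line 1435/2107 = 68.1% → the new line
The new line wins overall and in every shift group — no reversal.

No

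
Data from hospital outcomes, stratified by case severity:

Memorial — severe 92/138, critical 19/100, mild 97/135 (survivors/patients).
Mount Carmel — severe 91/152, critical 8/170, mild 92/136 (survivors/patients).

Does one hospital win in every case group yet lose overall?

Severe: Memorial 92/138 = 66.7%, Mount Carmel 91/152 = 59.9% → Memorial
Critical: Memorial 19/100 = 19.0%, Mount Carmel 8/170 = 4.7% → Memorial
Mild: Memorial 97/135 = 71.9%, Mount Carmel 92/136 = 67.6% → Memorial
Overall: Memorial 208/373 = 55.8%, Mount Carmel 191/458 = 41.7% → Memorial
Memorial wins overall and in every case group — no reversal.

No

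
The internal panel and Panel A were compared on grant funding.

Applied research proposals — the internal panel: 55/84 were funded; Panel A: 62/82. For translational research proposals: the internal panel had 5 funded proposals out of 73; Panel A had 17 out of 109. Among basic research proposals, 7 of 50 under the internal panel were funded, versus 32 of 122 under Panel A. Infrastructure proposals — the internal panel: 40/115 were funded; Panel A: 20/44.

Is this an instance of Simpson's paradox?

Applied research: the internal panel 55/84 = 65.5%, Panel A 62/82 = 75.6% → Panel A
Translational research: the internal panel 5/73 = 6.8%, Panel A 17/109 = 15.6% → Panel A
Basic research: the internal panel 7/50 = 14.0%, Panel A 32/122 = 26.2% → Panel A
Infrastructure: the internal panel 40/115 = 34.8%, Panel A 20/44 = 45.5% → Panel A
Overall: the internal panel 107/322 = 33.2%, Panel A 131/357 = 36.7% → Panel A
Panel A wins overall and in every proposal group — no reversal.

No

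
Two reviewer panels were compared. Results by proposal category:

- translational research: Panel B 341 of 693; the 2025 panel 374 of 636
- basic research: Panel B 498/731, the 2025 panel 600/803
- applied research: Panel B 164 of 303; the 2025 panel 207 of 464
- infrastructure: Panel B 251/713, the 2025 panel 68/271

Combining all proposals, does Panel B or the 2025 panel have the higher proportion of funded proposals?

the 2025 panel

Translational research: Panel B 341/693 = 49.2%, the 2025 panel 374/636 = 58.8% → the 2025 panel
Basic research: Panel B 498/731 = 68.1%, the 2025 panel 600/803 = 74.7% → the 2025 panel
Applied research: Panel B 164/303 = 54.1%, the 2025 panel 207/464 = 44.6% → Panel B
Infrastructure: Panel B 251/713 = 35.2%, the 2025 panel 68/271 = 25.1% → Panel B
Overall: Panel B 1254/2440 = 51.4%, the 2025 panel 1249/2174 = 57.5% → the 2025 panel
(Neither sweeps every proposal group, but the 2025 panel has the higher pooled rate.)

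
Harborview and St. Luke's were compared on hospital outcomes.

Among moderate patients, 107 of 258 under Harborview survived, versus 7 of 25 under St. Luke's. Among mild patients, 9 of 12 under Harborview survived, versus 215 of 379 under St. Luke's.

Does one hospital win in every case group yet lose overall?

Yes

Moderate: Harborview 107/258 = 41.5%, St. Luke's 7/25 = 28.0% → Harborview
Mild: Harborview 9/12 = 75.0%, St. Luke's 215/379 = 56.7% → Harborview
Overall: Harborview 116/270 = 43.0%, St. Luke's 222/404 = 55.0% → St. Luke's
Harborview wins each case group but St. Luke's wins overall — the comparison reverses. Harborview's patients skew toward moderate, which has a lower base rate.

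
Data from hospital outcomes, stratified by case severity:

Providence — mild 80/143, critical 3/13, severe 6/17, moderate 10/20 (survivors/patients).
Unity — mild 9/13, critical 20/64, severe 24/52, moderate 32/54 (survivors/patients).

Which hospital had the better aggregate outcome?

Providence

Mild: Providence 80/143 = 55.9%, Unity 9/13 = 69.2% → Unity
Critical: Providence 3/13 = 23.1%, Unity 20/64 = 31.2% → Unity
Severe: Providence 6/17 = 35.3%, Unity 24/52 = 46.2% → Unity
Moderate: Providence 10/20 = 50.0%, Unity 32/54 = 59.3% → Unity
Overall: Providence 99/193 = 51.3%, Unity 85/183 = 46.4% → Providence
(Unity wins every case group but Providence wins overall — Unity's patients skew toward the low-rate critical group.)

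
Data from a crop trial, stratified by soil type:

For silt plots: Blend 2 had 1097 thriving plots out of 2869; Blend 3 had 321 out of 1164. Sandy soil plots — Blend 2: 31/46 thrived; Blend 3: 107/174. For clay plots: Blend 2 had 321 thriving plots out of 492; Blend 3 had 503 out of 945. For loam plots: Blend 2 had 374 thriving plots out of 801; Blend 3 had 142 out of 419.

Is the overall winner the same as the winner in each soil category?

Silt: Blend 2 1097/2869 = 38.2%, Blend 3 321/1164 = 27.6% → Blend 2
Sandy soil: Blend 2 31/46 = 67.4%, Blend 3 107/174 = 61.5% → Blend 2
Clay: Blend 2 321/492 = 65.2%, Blend 3 503/945 = 53.2% → Blend 2
Loam: Blend 2 374/801 = 46.7%, Blend 3 142/419 = 33.9% → Blend 2
Overall: Blend 2 1823/4208 = 43.3%, Blend 3 1073/2702 = 39.7% → Blend 2
Blend 2 wins overall and in every soil group — no reversal.

Yes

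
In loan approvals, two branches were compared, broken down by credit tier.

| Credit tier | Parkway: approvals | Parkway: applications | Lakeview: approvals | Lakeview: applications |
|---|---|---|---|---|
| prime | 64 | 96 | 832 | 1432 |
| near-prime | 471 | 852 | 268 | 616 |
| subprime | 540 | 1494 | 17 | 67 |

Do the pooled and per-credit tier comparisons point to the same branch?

No

Prime: Parkway 64/96 = 66.7%, Lakeview 832/1432 = 58.1% → Parkway
Near-prime: Parkway 471/852 = 55.3%, Lakeview 268/616 = 43.5% → Parkway
Subprime: Parkway 540/1494 = 36.1%, Lakeview 17/67 = 25.4% → Parkway
Overall: Parkway 1075/2442 = 44.0%, Lakeview 1117/2115 = 52.8% → Lakeview
Parkway wins each credit group but Lakeview wins overall — the comparison reverses. Parkway's applications skew toward subprime, which has a lower base rate.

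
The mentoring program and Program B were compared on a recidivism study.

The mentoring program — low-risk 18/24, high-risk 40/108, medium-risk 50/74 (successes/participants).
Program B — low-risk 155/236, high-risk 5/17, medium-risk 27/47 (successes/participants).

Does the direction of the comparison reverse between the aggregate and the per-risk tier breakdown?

Low-risk: the mentoring program 18/24 = 75.0%, Program B 155/236 = 65.7% → the mentoring program
High-risk: the mentoring program 40/108 = 37.0%, Program B 5/17 = 29.4% → the mentoring program
Medium-risk: the mentoring program 50/74 = 67.6%, Program B 27/47 = 57.4% → the mentoring program
Overall: the mentoring program 108/206 = 52.4%, Program B 187/300 = 62.3% → Program B
The mentoring program wins each risk group but Program B wins overall — the comparison reverses. The mentoring program's participants skew toward high-risk, which has a lower base rate.

Yes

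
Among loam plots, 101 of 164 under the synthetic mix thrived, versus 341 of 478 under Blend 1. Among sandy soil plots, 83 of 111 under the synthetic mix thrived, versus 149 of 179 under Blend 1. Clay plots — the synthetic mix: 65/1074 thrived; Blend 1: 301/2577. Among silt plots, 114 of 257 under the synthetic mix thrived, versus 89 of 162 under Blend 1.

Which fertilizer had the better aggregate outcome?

Blend 1

Loam: the synthetic mix 101/164 = 61.6%, Blend 1 341/478 = 71.3% → Blend 1
Sandy soil: the synthetic mix 83/111 = 74.8%, Blend 1 149/179 = 83.2% → Blend 1
Clay: the synthetic mix 65/1074 = 6.1%, Blend 1 301/2577 = 11.7% → Blend 1
Silt: the synthetic mix 114/257 = 44.4%, Blend 1 89/162 = 54.9% → Blend 1
Overall: the synthetic mix 363/1606 = 22.6%, Blend 1 880/3396 = 25.9% → Blend 1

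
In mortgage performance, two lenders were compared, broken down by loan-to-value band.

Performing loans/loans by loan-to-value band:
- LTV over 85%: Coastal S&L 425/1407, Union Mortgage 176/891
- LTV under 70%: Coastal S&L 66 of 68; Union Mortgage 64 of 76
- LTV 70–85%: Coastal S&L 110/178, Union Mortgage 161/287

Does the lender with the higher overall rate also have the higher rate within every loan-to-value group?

Yes

LTV over 85%: Coastal S&L 425/1407 = 30.2%, Union Mortgage 176/891 = 19.8% → Coastal S&L
LTV under 70%: Coastal S&L 66/68 = 97.1%, Union Mortgage 64/76 = 84.2% → Coastal S&L
LTV 70–85%: Coastal S&L 110/178 = 61.8%, Union Mortgage 161/287 = 56.1% → Coastal S&L
Overall: Coastal S&L 601/1653 = 36.4%, Union Mortgage 401/1254 = 32.0% → Coastal S&L
Coastal S&L wins overall and in every loan-to-value group — no reversal.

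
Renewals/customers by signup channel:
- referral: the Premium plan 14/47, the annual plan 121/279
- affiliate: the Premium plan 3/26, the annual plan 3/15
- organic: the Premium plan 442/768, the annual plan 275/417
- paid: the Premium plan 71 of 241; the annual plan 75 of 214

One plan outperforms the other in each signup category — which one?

the annual plan

Referral: the Premium plan 14/47 = 29.8%, the annual plan 121/279 = 43.4% → the annual plan
Affiliate: the Premium plan 3/26 = 11.5%, the annual plan 3/15 = 20.0% → the annual plan
Organic: the Premium plan 442/768 = 57.6%, the annual plan 275/417 = 65.9% → the annual plan
Paid: the Premium plan 71/241 = 29.5%, the annual plan 75/214 = 35.0% → the annual plan
The annual plan has the higher rate in all 4 groups.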